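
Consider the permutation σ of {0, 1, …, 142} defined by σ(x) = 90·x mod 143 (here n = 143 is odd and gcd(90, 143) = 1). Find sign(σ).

-1

Orbit of 116 under x↦90x: [116, 1, 90, 92, 129, 27, 142]… (length divides ord_143(90)).
20 cycles of lengths [10, 10, 10, 10, 10, 10, 10, 10, 10, 10, 10, 10, 10, 2, 2, 2, 2, 2, 2, 1].
sign(π) = (−1)^{n − #cycles} = (−1)^{143−20} = (−1)^123 = -1.
Check: (90/143) = -1 by Zolotarev.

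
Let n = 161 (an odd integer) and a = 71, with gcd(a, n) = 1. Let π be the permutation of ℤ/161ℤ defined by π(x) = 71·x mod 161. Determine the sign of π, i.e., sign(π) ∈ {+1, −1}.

+1

Start at x=127: 127 → 1 → 71 → 50 → 8 → 85 → 78 → … (one orbit).
21 cycles of lengths [11, 11, 11, 11, 11, 11, 11, 11, 11, 11, 11, 11, 11, 11, 1, 1, 1, 1, 1, 1, 1].
Σ(ℓ_i−1) = 161−21 = 140; sign = (−1)^140 = +1.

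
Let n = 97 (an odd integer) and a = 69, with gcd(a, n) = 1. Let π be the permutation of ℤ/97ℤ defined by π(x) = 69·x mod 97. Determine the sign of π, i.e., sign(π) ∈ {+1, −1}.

Orbit of 67 under x↦69x: [67, 64, 51, 27, 20, 22, 63]… (length divides ord_97(69)).
4 cycles of lengths [32, 32, 32, 1].
n − c = 97 − 4 = 93; sign = (−1)^93 = -1.
Zolotarev: (69|97) = -1, matching the cycle-count sign.

-1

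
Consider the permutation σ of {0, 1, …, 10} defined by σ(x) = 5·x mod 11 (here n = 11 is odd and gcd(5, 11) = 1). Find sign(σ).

+1

Trace 9: π^k(9) = [9, 1, 5, 3, 4] for k=0..4.
Cycle lengths of π_5 on ℤ/11ℤ: [5, 5, 1]; 3 cycles in total.
With 3 cycles on 11 points, sign = (−1)^{11−3} = +1.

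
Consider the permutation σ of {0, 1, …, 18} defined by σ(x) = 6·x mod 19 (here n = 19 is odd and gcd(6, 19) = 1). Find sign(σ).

+1

Start at x=9: 9 → 16 → 1 → 6 → 17 → 7 → 4 → … (one orbit).
Decompose π into cycles: lengths [9, 9, 1] (3 cycles, including the fixed point 0).
19 − 3 = 16 transpositions; sign(π) = (−1)^16 = +1.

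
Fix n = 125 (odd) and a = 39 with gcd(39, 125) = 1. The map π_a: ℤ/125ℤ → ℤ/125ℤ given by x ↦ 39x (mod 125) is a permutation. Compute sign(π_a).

+1

Trace 16: π^k(16) = [16, 124, 86, 104, 56, 59, 51] for k=0..6.
7 cycles of lengths [50, 50, 10, 10, 2, 2, 1].
n − c = 125 − 7 = 118; sign = (−1)^118 = +1.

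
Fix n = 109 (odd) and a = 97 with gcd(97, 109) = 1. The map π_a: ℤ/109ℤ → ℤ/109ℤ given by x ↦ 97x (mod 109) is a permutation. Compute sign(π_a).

Start at x=73: 73 → 105 → 48 → 78 → 45 → 5 → 49 → … (one orbit).
Decompose π into cycles: lengths [27, 27, 27, 27, 1] (5 cycles, including the fixed point 0).
Σ(ℓ_i−1) = 109−5 = 104; sign = (−1)^104 = +1.
(97|109)_J = +1 (Zolotarev's lemma cross-check).

+1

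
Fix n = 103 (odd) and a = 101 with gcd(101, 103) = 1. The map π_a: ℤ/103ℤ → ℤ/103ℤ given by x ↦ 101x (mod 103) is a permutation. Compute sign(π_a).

Trace 100: π^k(100) = [100, 6, 91, 24, 55, 96, 14] for k=0..6.
Cycle lengths of π_101 on ℤ/103ℤ: [102, 1]; 2 cycles in total.
Σ(ℓ_i−1) = 103−2 = 101; sign = (−1)^101 = -1.

-1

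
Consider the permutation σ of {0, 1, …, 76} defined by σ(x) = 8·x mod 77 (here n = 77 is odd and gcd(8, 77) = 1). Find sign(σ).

Start at x=15: 15 → 43 → 36 → 57 → 71 → 29 → 1 → … (one orbit).
π_8 has 14 disjoint cycles with lengths [10, 10, 10, 10, 10, 10, 10, 1, 1, 1, 1, 1, 1, 1] on {0,…,76}.
Σ(ℓ_i−1) = 77−14 = 63; sign = (−1)^63 = -1.

-1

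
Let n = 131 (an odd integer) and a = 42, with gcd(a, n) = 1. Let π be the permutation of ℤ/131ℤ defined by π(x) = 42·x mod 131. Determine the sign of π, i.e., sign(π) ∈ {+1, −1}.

-1

Trace 89: π^k(89) = [89, 70, 58, 78, 1, 42, 61] for k=0..6.
Cycle lengths of π_42 on ℤ/131ℤ: [10, 10, 10, 10, 10, 10, 10, 10, 10, 10, 10, 10, 10, 1]; 14 cycles in total.
With 14 cycles on 131 points, sign = (−1)^{131−14} = -1.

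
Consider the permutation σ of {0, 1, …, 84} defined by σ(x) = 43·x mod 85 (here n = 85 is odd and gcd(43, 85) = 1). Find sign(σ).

Trace 43: π^k(43) = [43, 64, 32, 16, 8, 4, 2] for k=0..6.
Decompose π into cycles: lengths [8, 8, 8, 8, 8, 8, 8, 8, 8, 8, 4, 1] (12 cycles, including the fixed point 0).
Σ(ℓ_i−1) = 85−12 = 73; sign = (−1)^73 = -1.

-1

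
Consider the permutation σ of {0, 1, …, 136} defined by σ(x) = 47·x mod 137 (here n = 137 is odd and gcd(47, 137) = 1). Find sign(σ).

Trace 27: π^k(27) = [27, 36, 48, 64, 131, 129, 35] for k=0..6.
The orbit structure of x ↦ 47x mod 137: 2 orbits of sizes [136, 1].
n − c = 137 − 2 = 135; sign = (−1)^135 = -1.

-1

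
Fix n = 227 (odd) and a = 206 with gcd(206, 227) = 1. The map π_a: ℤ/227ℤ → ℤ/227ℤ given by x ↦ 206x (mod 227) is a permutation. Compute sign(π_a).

-1

Start at x=193: 193 → 33 → 215 → 25 → 156 → 129 → 15 → … (one orbit).
2 cycles of lengths [226, 1].
Σ(ℓ_i−1) = 227−2 = 225; sign = (−1)^225 = -1.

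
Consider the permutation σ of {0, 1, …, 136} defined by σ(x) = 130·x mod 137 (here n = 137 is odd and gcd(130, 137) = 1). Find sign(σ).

Trace 101: π^k(101) = [101, 115, 17, 18, 11, 60, 128] for k=0..6.
The orbit structure of x ↦ 130x mod 137: 3 orbits of sizes [68, 68, 1].
n − c = 137 − 3 = 134; sign = (−1)^134 = +1.
Check: (130/137) = +1 by Zolotarev.

+1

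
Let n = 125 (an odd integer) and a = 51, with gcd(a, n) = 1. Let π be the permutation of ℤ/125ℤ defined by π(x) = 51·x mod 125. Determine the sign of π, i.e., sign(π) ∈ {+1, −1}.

Orbit of 101 under x↦51x: [101, 26, 76, 1, 51]… (length divides ord_125(51)).
The orbit structure of x ↦ 51x mod 125: 45 orbits of sizes [5, 5, 5, 5, 5, 5, 5, 5, 5, 5, 5, 5, 5, 5, 5, 5, 5, 5, 5, 5, 1, 1, 1, 1, 1, 1, 1, 1, 1, 1, 1, 1, 1, 1, 1, 1, 1, 1, 1, 1, 1, 1, 1, 1, 1].
n − c = 125 − 45 = 80; sign = (−1)^80 = +1.
Zolotarev: (51|125) = +1, matching the cycle-count sign.

+1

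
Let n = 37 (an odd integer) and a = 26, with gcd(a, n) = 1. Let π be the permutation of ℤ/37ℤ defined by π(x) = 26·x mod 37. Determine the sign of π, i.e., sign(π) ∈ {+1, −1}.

Trace 1: π^k(1) = [1, 26, 10] for k=0..2.
Cycle lengths of π_26 on ℤ/37ℤ: [3, 3, 3, 3, 3, 3, 3, 3, 3, 3, 3, 3, 1]; 13 cycles in total.
n − c = 37 − 13 = 24; sign = (−1)^24 = +1.
(26|37)_J = +1 (Zolotarev's lemma cross-check).

+1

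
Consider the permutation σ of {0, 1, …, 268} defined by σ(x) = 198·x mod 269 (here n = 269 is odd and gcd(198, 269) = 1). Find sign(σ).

-1

Trace 61: π^k(61) = [61, 242, 34, 7, 41, 48, 89] for k=0..6.
Decompose π into cycles: lengths [268, 1] (2 cycles, including the fixed point 0).
2 cycles on 269: each ℓ→(−1)^(ℓ−1), product (−1)^267 = -1.
Via Zolotarev, sign(π_{198}) = (198|269) = -1.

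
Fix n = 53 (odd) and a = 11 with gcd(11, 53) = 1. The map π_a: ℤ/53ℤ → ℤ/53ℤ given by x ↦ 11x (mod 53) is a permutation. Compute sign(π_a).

+1

Orbit of 52 under x↦11x: [52, 42, 38, 47, 40, 16, 17]… (length divides ord_53(11)).
Cycle lengths of π_11 on ℤ/53ℤ: [26, 26, 1]; 3 cycles in total.
53 − 3 = 50 transpositions; sign(π) = (−1)^50 = +1.
(11|53)_J = +1 (Zolotarev's lemma cross-check).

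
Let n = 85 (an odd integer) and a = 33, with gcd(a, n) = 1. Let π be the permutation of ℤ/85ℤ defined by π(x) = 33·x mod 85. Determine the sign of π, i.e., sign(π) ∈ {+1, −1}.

-1

Orbit of 67 under x↦33x: [67, 1, 33, 69]… (length divides ord_85(33)).
π_33 has 26 disjoint cycles with lengths [4, 4, 4, 4, 4, 4, 4, 4, 4, 4, 4, 4, 4, 4, 4, 4, 4, 2, 2, 2, 2, 2, 2, 2, 2, 1] on {0,…,84}.
Σ(ℓ_i−1) = 85−26 = 59; sign = (−1)^59 = -1.
Zolotarev: (33|85) = -1, matching the cycle-count sign.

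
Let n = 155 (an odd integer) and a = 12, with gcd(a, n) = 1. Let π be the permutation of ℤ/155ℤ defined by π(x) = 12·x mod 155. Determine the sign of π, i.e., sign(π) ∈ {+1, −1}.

+1

Start at x=14: 14 → 13 → 1 → 12 → 144 → 23 → 121 → … (one orbit).
The orbit structure of x ↦ 12x mod 155: 5 orbits of sizes [60, 60, 30, 4, 1].
n − c = 155 − 5 = 150; sign = (−1)^150 = +1.
Check: (12/155) = +1 by Zolotarev.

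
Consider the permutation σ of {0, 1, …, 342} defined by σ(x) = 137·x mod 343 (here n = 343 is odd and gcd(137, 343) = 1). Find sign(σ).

+1

Start at x=36: 36 → 130 → 317 → 211 → 95 → 324 → 141 → … (one orbit).
7 cycles of lengths [147, 147, 21, 21, 3, 3, 1].
Σ(ℓ_i−1) = 343−7 = 336; sign = (−1)^336 = +1.
(137|343)_J = +1 (Zolotarev's lemma cross-check).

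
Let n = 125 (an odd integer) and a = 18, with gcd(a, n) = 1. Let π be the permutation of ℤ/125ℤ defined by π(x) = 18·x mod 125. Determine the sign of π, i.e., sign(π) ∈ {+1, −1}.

Start at x=18: 18 → 74 → 82 → 101 → 68 → 99 → 32 → … (one orbit).
12 cycles of lengths [20, 20, 20, 20, 20, 4, 4, 4, 4, 4, 4, 1].
With 12 cycles on 125 points, sign = (−1)^{125−12} = -1.
Check: (18/125) = -1 by Zolotarev.

-1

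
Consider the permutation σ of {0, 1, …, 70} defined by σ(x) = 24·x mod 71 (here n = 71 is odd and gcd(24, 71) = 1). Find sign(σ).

+1

Start at x=64: 64 → 45 → 15 → 5 → 49 → 40 → 37 → … (one orbit).
Cycle lengths of π_24 on ℤ/71ℤ: [35, 35, 1]; 3 cycles in total.
Σ(ℓ_i−1) = 71−3 = 68; sign = (−1)^68 = +1.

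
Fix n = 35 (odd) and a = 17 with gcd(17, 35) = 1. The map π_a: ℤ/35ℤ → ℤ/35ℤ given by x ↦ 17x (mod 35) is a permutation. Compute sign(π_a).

+1

Trace 11: π^k(11) = [11, 12, 29, 3, 16, 27, 4] for k=0..6.
Decompose π into cycles: lengths [12, 12, 6, 4, 1] (5 cycles, including the fixed point 0).
Σ(ℓ_i−1) = 35−5 = 30; sign = (−1)^30 = +1.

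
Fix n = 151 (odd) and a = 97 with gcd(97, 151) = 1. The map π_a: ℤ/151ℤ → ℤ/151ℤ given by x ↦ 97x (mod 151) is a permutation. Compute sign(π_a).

Orbit of 145 under x↦97x: [145, 22, 20, 128, 34, 127, 88]… (length divides ord_151(97)).
π_97 has 3 disjoint cycles with lengths [75, 75, 1] on {0,…,150}.
With 3 cycles on 151 points, sign = (−1)^{151−3} = +1.
Zolotarev: (97|151) = +1, matching the cycle-count sign.

+1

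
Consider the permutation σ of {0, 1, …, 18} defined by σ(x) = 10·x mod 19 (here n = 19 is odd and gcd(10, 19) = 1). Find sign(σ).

-1

Orbit of 8 under x↦10x: [8, 4, 2, 1, 10, 5, 12]… (length divides ord_19(10)).
Cycle type of π: 18 + 1; total 2 cycles.
Σ(ℓ_i−1) = 19−2 = 17; sign = (−1)^17 = -1.
Zolotarev: (10|19) = -1, matching the cycle-count sign.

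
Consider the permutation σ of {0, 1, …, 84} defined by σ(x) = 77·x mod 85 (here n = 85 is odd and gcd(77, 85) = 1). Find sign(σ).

-1

Trace 1: π^k(1) = [1, 77, 64, 83, 16, 42, 4] for k=0..6.
The orbit structure of x ↦ 77x mod 85: 12 orbits of sizes [8, 8, 8, 8, 8, 8, 8, 8, 8, 8, 4, 1].
12 cycles on 85: each ℓ→(−1)^(ℓ−1), product (−1)^73 = -1.
Check: (77/85) = -1 by Zolotarev.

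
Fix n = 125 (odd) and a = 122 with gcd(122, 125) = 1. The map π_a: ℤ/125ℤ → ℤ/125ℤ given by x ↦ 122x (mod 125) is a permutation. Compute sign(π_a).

-1

Trace 7: π^k(7) = [7, 104, 63, 61, 67, 49, 103] for k=0..6.
The orbit structure of x ↦ 122x mod 125: 4 orbits of sizes [100, 20, 4, 1].
4 cycles on 125: each ℓ→(−1)^(ℓ−1), product (−1)^121 = -1.
The Jacobi symbol (122|125) = -1 (Zolotarev) agrees.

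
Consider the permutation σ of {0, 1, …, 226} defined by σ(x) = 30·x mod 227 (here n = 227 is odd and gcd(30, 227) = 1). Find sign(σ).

Start at x=76: 76 → 10 → 73 → 147 → 97 → 186 → 132 → … (one orbit).
Cycle lengths of π_30 on ℤ/227ℤ: [113, 113, 1]; 3 cycles in total.
227 − 3 = 224 transpositions; sign(π) = (−1)^224 = +1.
The Jacobi symbol (30|227) = +1 (Zolotarev) agrees.

+1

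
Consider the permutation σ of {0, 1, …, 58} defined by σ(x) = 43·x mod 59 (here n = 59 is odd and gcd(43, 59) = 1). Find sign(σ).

Start at x=47: 47 → 15 → 55 → 5 → 38 → 41 → 52 → … (one orbit).
Cycle type of π: 58 + 1; total 2 cycles.
Σ(ℓ_i−1) = 59−2 = 57; sign = (−1)^57 = -1.

-1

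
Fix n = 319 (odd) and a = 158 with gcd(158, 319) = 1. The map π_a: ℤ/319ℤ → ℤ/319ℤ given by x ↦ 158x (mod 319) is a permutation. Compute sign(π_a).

Trace 306: π^k(306) = [306, 179, 210, 4, 313, 9, 146] for k=0..6.
Cycle type of π: 70×4 + 14×2 + 5×2 + 1; total 9 cycles.
sign(π) = (−1)^{n − #cycles} = (−1)^{319−9} = (−1)^310 = +1.

+1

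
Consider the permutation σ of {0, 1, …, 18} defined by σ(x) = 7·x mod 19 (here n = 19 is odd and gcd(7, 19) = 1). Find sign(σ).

+1

Trace 1: π^k(1) = [1, 7, 11] for k=0..2.
π_7 has 7 disjoint cycles with lengths [3, 3, 3, 3, 3, 3, 1] on {0,…,18}.
19 − 7 = 12 transpositions; sign(π) = (−1)^12 = +1.
The Jacobi symbol (7|19) = +1 (Zolotarev) agrees.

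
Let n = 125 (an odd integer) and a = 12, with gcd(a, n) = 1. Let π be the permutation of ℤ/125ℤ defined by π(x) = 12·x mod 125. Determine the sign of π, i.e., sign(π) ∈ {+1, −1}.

Start at x=88: 88 → 56 → 47 → 64 → 18 → 91 → 92 → … (one orbit).
Decompose π into cycles: lengths [100, 20, 4, 1] (4 cycles, including the fixed point 0).
4 cycles on 125: each ℓ→(−1)^(ℓ−1), product (−1)^121 = -1.
Zolotarev: (12|125) = -1, matching the cycle-count sign.

-1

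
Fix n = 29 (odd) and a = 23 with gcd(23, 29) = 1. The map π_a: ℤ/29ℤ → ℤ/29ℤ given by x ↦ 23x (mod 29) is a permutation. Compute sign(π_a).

Trace 20: π^k(20) = [20, 25, 24, 1, 23, 7, 16] for k=0..6.
The orbit structure of x ↦ 23x mod 29: 5 orbits of sizes [7, 7, 7, 7, 1].
Σ(ℓ_i−1) = 29−5 = 24; sign = (−1)^24 = +1.
Zolotarev: (23|29) = +1, matching the cycle-count sign.

+1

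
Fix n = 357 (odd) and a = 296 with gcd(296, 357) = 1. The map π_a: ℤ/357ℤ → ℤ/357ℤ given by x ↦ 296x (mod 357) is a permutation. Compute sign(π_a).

Start at x=275: 275 → 4 → 113 → 247 → 284 → 169 → 44 → … (one orbit).
Decompose π into cycles: lengths [48, 48, 48, 48, 48, 48, 16, 16, 16, 6, 6, 3, 3, 2, 1] (15 cycles, including the fixed point 0).
15 cycles on 357: each ℓ→(−1)^(ℓ−1), product (−1)^342 = +1.
Check: (296/357) = +1 by Zolotarev.

+1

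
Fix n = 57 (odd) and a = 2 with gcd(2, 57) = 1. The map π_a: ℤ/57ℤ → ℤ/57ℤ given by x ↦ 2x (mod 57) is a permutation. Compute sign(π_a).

+1

Orbit of 50 under x↦2x: [50, 43, 29, 1, 2, 4, 8]… (length divides ord_57(2)).
Cycle type of π: 18×3 + 2 + 1; total 5 cycles.
sign(π) = (−1)^{n − #cycles} = (−1)^{57−5} = (−1)^52 = +1.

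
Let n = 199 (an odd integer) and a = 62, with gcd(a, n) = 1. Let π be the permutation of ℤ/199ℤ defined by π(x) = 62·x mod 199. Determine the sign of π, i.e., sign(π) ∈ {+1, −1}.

Trace 1: π^k(1) = [1, 62, 63, 125, 188, 114, 103] for k=0..6.
The orbit structure of x ↦ 62x mod 199: 19 orbits of sizes [11, 11, 11, 11, 11, 11, 11, 11, 11, 11, 11, 11, 11, 11, 11, 11, 11, 11, 1].
Σ(ℓ_i−1) = 199−19 = 180; sign = (−1)^180 = +1.
Check: (62/199) = +1 by Zolotarev.

+1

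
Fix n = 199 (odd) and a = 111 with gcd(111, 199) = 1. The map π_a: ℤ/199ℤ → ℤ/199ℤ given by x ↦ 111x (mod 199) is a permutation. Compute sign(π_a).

Trace 144: π^k(144) = [144, 64, 139, 106, 25, 188, 172] for k=0..6.
Cycle type of π: 33×6 + 1; total 7 cycles.
sign(π) = (−1)^{n − #cycles} = (−1)^{199−7} = (−1)^192 = +1.

+1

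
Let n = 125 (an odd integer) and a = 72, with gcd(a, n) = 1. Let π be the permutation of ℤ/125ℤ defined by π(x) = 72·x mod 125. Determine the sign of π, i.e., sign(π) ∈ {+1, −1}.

-1

Trace 109: π^k(109) = [109, 98, 56, 32, 54, 13, 61] for k=0..6.
π_72 has 4 disjoint cycles with lengths [100, 20, 4, 1] on {0,…,124}.
With 4 cycles on 125 points, sign = (−1)^{125−4} = -1.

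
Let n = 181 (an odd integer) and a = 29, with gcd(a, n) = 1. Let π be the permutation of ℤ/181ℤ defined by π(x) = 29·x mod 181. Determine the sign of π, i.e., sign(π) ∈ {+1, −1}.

Orbit of 5 under x↦29x: [5, 145, 42, 132, 27, 59, 82]… (length divides ord_181(29)).
Cycle lengths of π_29 on ℤ/181ℤ: [15, 15, 15, 15, 15, 15, 15, 15, 15, 15, 15, 15, 1]; 13 cycles in total.
sign(π) = (−1)^{n − #cycles} = (−1)^{181−13} = (−1)^168 = +1.

+1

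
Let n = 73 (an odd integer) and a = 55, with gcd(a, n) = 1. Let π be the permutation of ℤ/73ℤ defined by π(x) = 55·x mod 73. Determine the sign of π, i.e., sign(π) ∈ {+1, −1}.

Start at x=37: 37 → 64 → 16 → 4 → 1 → 55 → 32 → … (one orbit).
Cycle type of π: 9×8 + 1; total 9 cycles.
Σ(ℓ_i−1) = 73−9 = 64; sign = (−1)^64 = +1.

+1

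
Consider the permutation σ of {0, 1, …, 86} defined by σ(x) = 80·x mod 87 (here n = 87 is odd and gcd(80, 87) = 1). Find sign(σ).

-1

Trace 62: π^k(62) = [62, 1, 80, 49, 5, 52, 71] for k=0..6.
π_80 has 8 disjoint cycles with lengths [14, 14, 14, 14, 14, 14, 2, 1] on {0,…,86}.
8 cycles on 87: each ℓ→(−1)^(ℓ−1), product (−1)^79 = -1.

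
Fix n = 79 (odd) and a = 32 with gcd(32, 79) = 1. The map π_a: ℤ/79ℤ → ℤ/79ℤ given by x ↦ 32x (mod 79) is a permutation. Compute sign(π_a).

Start at x=64: 64 → 73 → 45 → 18 → 23 → 25 → 10 → … (one orbit).
Cycle type of π: 39×2 + 1; total 3 cycles.
With 3 cycles on 79 points, sign = (−1)^{79−3} = +1.

+1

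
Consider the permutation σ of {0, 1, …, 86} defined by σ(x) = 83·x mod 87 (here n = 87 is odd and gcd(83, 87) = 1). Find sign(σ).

-1

Orbit of 82 under x↦83x: [82, 20, 7, 59, 25, 74, 52]… (length divides ord_87(83)).
Cycle lengths of π_83 on ℤ/87ℤ: [14, 14, 14, 14, 7, 7, 7, 7, 2, 1]; 10 cycles in total.
With 10 cycles on 87 points, sign = (−1)^{87−10} = -1.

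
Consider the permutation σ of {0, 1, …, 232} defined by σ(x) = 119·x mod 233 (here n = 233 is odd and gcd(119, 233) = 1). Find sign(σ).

Trace 22: π^k(22) = [22, 55, 21, 169, 73, 66, 165] for k=0..6.
Decompose π into cycles: lengths [232, 1] (2 cycles, including the fixed point 0).
Σ(ℓ_i−1) = 233−2 = 231; sign = (−1)^231 = -1.
Via Zolotarev, sign(π_{119}) = (119|233) = -1.

-1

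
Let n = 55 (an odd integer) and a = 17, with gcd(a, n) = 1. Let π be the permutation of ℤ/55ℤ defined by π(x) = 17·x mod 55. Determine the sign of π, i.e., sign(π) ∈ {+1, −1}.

+1

Trace 18: π^k(18) = [18, 31, 32, 49, 8, 26, 2] for k=0..6.
The orbit structure of x ↦ 17x mod 55: 5 orbits of sizes [20, 20, 10, 4, 1].
55 − 5 = 50 transpositions; sign(π) = (−1)^50 = +1.
(17|55)_J = +1 (Zolotarev's lemma cross-check).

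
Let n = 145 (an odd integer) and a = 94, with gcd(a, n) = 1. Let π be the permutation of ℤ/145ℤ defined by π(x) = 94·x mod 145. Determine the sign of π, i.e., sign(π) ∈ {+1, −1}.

Orbit of 16 under x↦94x: [16, 54, 1, 94, 136, 24, 81]… (length divides ord_145(94)).
15 cycles of lengths [14, 14, 14, 14, 14, 14, 14, 14, 7, 7, 7, 7, 2, 2, 1].
n − c = 145 − 15 = 130; sign = (−1)^130 = +1.

+1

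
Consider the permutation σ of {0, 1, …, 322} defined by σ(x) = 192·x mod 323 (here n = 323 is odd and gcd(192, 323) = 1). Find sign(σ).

+1

Orbit of 1 under x↦192x: [1, 192, 42, 312, 149, 184, 121]… (length divides ord_323(192)).
Cycle lengths of π_192 on ℤ/323ℤ: [144, 144, 18, 16, 1]; 5 cycles in total.
323 − 5 = 318 transpositions; sign(π) = (−1)^318 = +1.
Zolotarev: (192|323) = +1, matching the cycle-count sign.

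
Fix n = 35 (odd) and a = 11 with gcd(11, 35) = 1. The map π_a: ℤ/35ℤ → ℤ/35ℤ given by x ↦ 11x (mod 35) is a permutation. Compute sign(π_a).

Start at x=11: 11 → 16 → 1 → 11 (one orbit).
The orbit structure of x ↦ 11x mod 35: 15 orbits of sizes [3, 3, 3, 3, 3, 3, 3, 3, 3, 3, 1, 1, 1, 1, 1].
15 cycles on 35: each ℓ→(−1)^(ℓ−1), product (−1)^20 = +1.
Zolotarev: (11|35) = +1, matching the cycle-count sign.

+1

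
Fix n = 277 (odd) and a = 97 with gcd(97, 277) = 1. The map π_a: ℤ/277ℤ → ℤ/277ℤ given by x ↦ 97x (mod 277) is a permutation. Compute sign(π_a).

Orbit of 212 under x↦97x: [212, 66, 31, 237, 275, 83, 18]… (length divides ord_277(97)).
Cycle lengths of π_97 on ℤ/277ℤ: [276, 1]; 2 cycles in total.
With 2 cycles on 277 points, sign = (−1)^{277−2} = -1.

-1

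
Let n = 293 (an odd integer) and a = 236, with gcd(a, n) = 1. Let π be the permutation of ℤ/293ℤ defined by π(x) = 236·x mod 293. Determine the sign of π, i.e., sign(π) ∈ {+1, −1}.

Trace 237: π^k(237) = [237, 262, 9, 73, 234, 140, 224] for k=0..6.
3 cycles of lengths [146, 146, 1].
sign(π) = (−1)^{n − #cycles} = (−1)^{293−3} = (−1)^290 = +1.

+1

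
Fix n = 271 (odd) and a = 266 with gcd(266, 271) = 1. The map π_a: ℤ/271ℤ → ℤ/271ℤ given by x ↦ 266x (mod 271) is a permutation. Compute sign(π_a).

-1

Trace 217: π^k(217) = [217, 270, 5, 246, 125, 188, 144] for k=0..6.
6 cycles of lengths [54, 54, 54, 54, 54, 1].
6 cycles on 271: each ℓ→(−1)^(ℓ−1), product (−1)^265 = -1.
Zolotarev: (266|271) = -1, matching the cycle-count sign.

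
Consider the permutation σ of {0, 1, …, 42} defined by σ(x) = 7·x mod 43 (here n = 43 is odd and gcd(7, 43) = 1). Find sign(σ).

-1

Start at x=6: 6 → 42 → 36 → 37 → 1 → 7 → 6 (one orbit).
Cycle lengths of π_7 on ℤ/43ℤ: [6, 6, 6, 6, 6, 6, 6, 1]; 8 cycles in total.
n − c = 43 − 8 = 35; sign = (−1)^35 = -1.
Via Zolotarev, sign(π_{7}) = (7|43) = -1.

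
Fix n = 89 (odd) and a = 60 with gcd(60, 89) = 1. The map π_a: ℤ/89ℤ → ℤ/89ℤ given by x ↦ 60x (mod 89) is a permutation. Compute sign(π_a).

Trace 66: π^k(66) = [66, 44, 59, 69, 46, 1, 60] for k=0..6.
Cycle lengths of π_60 on ℤ/89ℤ: [88, 1]; 2 cycles in total.
With 2 cycles on 89 points, sign = (−1)^{89−2} = -1.

-1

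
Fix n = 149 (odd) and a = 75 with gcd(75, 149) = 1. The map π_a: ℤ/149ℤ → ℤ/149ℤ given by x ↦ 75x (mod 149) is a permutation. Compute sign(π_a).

Orbit of 27 under x↦75x: [27, 88, 44, 22, 11, 80, 40]… (length divides ord_149(75)).
Cycle lengths of π_75 on ℤ/149ℤ: [148, 1]; 2 cycles in total.
2 cycles on 149: each ℓ→(−1)^(ℓ−1), product (−1)^147 = -1.
Zolotarev: (75|149) = -1, matching the cycle-count sign.

-1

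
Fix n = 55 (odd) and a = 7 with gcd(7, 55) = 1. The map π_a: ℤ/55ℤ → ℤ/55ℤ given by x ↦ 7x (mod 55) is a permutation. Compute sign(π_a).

Start at x=8: 8 → 1 → 7 → 49 → 13 → 36 → 32 → … (one orbit).
The orbit structure of x ↦ 7x mod 55: 5 orbits of sizes [20, 20, 10, 4, 1].
Σ(ℓ_i−1) = 55−5 = 50; sign = (−1)^50 = +1.
(7|55)_J = +1 (Zolotarev's lemma cross-check).

+1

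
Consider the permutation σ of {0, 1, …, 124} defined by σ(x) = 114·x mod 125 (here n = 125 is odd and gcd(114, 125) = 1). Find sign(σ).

Start at x=119: 119 → 66 → 24 → 111 → 29 → 56 → 9 → … (one orbit).
The orbit structure of x ↦ 114x mod 125: 7 orbits of sizes [50, 50, 10, 10, 2, 2, 1].
125 − 7 = 118 transpositions; sign(π) = (−1)^118 = +1.
The Jacobi symbol (114|125) = +1 (Zolotarev) agrees.

+1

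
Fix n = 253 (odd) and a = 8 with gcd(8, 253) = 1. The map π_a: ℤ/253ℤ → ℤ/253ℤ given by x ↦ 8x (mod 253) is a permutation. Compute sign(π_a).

Start at x=197: 197 → 58 → 211 → 170 → 95 → 1 → 8 → … (one orbit).
6 cycles of lengths [110, 110, 11, 11, 10, 1].
253 − 6 = 247 transpositions; sign(π) = (−1)^247 = -1.
Zolotarev: (8|253) = -1, matching the cycle-count sign.

-1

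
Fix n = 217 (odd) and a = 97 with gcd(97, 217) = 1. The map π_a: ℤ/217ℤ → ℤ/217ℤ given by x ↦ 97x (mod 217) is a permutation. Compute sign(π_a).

-1

Trace 78: π^k(78) = [78, 188, 8, 125, 190, 202, 64] for k=0..6.
28 cycles of lengths [10, 10, 10, 10, 10, 10, 10, 10, 10, 10, 10, 10, 10, 10, 10, 10, 10, 10, 5, 5, 5, 5, 5, 5, 2, 2, 2, 1].
28 cycles on 217: each ℓ→(−1)^(ℓ−1), product (−1)^189 = -1.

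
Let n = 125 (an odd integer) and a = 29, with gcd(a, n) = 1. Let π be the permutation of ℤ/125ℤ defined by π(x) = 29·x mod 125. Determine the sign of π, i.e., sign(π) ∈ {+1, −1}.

Trace 121: π^k(121) = [121, 9, 11, 69, 1, 29, 91] for k=0..6.
π_29 has 7 disjoint cycles with lengths [50, 50, 10, 10, 2, 2, 1] on {0,…,124}.
Σ(ℓ_i−1) = 125−7 = 118; sign = (−1)^118 = +1.
Zolotarev: (29|125) = +1, matching the cycle-count sign.

+1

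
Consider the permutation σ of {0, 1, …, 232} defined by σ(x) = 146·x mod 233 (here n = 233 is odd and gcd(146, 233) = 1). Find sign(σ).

-1

Orbit of 134 under x↦146x: [134, 225, 230, 28, 127, 135, 138]… (length divides ord_233(146)).
The orbit structure of x ↦ 146x mod 233: 2 orbits of sizes [232, 1].
With 2 cycles on 233 points, sign = (−1)^{233−2} = -1.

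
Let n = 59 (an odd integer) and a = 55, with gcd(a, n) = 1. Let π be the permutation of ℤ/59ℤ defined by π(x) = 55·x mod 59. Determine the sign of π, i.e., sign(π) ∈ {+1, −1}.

Orbit of 37 under x↦55x: [37, 29, 2, 51, 32, 49, 40]… (length divides ord_59(55)).
2 cycles of lengths [58, 1].
2 cycles on 59: each ℓ→(−1)^(ℓ−1), product (−1)^57 = -1.
The Jacobi symbol (55|59) = -1 (Zolotarev) agrees.

-1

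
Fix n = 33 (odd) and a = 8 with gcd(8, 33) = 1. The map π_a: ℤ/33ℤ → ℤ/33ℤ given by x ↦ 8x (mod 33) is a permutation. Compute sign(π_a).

+1

Orbit of 29 under x↦8x: [29, 1, 8, 31, 17, 4, 32]… (length divides ord_33(8)).
The orbit structure of x ↦ 8x mod 33: 5 orbits of sizes [10, 10, 10, 2, 1].
n − c = 33 − 5 = 28; sign = (−1)^28 = +1.
Zolotarev: (8|33) = +1, matching the cycle-count sign.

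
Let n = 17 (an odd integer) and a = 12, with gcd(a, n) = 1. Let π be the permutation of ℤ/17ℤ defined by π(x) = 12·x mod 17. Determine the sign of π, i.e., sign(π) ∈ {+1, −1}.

-1

Orbit of 3 under x↦12x: [3, 2, 7, 16, 5, 9, 6]… (length divides ord_17(12)).
Cycle lengths of π_12 on ℤ/17ℤ: [16, 1]; 2 cycles in total.
With 2 cycles on 17 points, sign = (−1)^{17−2} = -1.
The Jacobi symbol (12|17) = -1 (Zolotarev) agrees.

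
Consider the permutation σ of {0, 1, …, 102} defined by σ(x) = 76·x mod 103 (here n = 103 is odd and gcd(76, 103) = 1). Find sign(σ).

+1

Orbit of 64 under x↦76x: [64, 23, 100, 81, 79, 30, 14]… (length divides ord_103(76)).
Cycle type of π: 17×6 + 1; total 7 cycles.
103 − 7 = 96 transpositions; sign(π) = (−1)^96 = +1.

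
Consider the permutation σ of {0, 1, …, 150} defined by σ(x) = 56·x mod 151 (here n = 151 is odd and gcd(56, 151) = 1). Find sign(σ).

Trace 13: π^k(13) = [13, 124, 149, 39, 70, 145, 117] for k=0..6.
Cycle type of π: 150 + 1; total 2 cycles.
n − c = 151 − 2 = 149; sign = (−1)^149 = -1.

-1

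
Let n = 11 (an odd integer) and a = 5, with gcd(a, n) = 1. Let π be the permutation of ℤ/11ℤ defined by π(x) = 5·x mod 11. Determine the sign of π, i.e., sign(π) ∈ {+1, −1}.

+1

Trace 9: π^k(9) = [9, 1, 5, 3, 4] for k=0..4.
Cycle type of π: 5×2 + 1; total 3 cycles.
Σ(ℓ_i−1) = 11−3 = 8; sign = (−1)^8 = +1.
Check: (5/11) = +1 by Zolotarev.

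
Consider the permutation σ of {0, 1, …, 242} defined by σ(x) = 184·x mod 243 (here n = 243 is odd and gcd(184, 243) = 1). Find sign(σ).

+1

Trace 220: π^k(220) = [220, 142, 127, 40, 70, 1, 184] for k=0..6.
Decompose π into cycles: lengths [81, 81, 27, 27, 9, 9, 3, 3, 1, 1, 1] (11 cycles, including the fixed point 0).
sign(π) = (−1)^{n − #cycles} = (−1)^{243−11} = (−1)^232 = +1.
The Jacobi symbol (184|243) = +1 (Zolotarev) agrees.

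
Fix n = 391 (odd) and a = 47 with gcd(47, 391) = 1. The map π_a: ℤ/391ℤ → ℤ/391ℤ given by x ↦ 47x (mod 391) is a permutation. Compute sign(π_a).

+1

Start at x=254: 254 → 208 → 1 → 47 → 254 (one orbit).
Cycle lengths of π_47 on ℤ/391ℤ: [4, 4, 4, 4, 4, 4, 4, 4, 4, 4, 4, 4, 4, 4, 4, 4, 4, 4, 4, 4, 4, 4, 4, 4, 4, 4, 4, 4, 4, 4, 4, 4, 4, 4, 4, 4, 4, 4, 4, 4, 4, 4, 4, 4, 4, 4, 4, 4, 4, 4, 4, 4, 4, 4, 4, 4, 4, 4, 4, 4, 4, 4, 4, 4, 4, 4, 4, 4, 4, 4, 4, 4, 4, 4, 4, 4, 4, 4, 4, 4, 4, 4, 4, 4, 4, 4, 4, 4, 4, 4, 4, 4, 1, 1, 1, 1, 1, 1, 1, 1, 1, 1, 1, 1, 1, 1, 1, 1, 1, 1, 1, 1, 1, 1, 1]; 115 cycles in total.
Σ(ℓ_i−1) = 391−115 = 276; sign = (−1)^276 = +1.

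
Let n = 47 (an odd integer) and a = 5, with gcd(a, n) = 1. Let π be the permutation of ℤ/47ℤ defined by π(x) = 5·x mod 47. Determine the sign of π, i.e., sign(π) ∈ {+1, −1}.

-1

Start at x=15: 15 → 28 → 46 → 42 → 22 → 16 → 33 → … (one orbit).
Cycle type of π: 46 + 1; total 2 cycles.
n − c = 47 − 2 = 45; sign = (−1)^45 = -1.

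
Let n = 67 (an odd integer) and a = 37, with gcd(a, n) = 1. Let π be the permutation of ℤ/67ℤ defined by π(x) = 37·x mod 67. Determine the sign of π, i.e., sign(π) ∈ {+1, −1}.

+1

Start at x=1: 1 → 37 → 29 → 1 (one orbit).
Cycle lengths of π_37 on ℤ/67ℤ: [3, 3, 3, 3, 3, 3, 3, 3, 3, 3, 3, 3, 3, 3, 3, 3, 3, 3, 3, 3, 3, 3, 1]; 23 cycles in total.
67 − 23 = 44 transpositions; sign(π) = (−1)^44 = +1.
(37|67)_J = +1 (Zolotarev's lemma cross-check).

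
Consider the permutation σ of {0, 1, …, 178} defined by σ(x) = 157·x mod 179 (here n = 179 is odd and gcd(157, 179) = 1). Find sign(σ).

Start at x=149: 149 → 123 → 158 → 104 → 39 → 37 → 81 → … (one orbit).
Cycle lengths of π_157 on ℤ/179ℤ: [178, 1]; 2 cycles in total.
n − c = 179 − 2 = 177; sign = (−1)^177 = -1.
The Jacobi symbol (157|179) = -1 (Zolotarev) agrees.

-1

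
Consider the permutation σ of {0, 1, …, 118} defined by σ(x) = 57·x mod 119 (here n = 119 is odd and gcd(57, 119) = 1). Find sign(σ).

Trace 36: π^k(36) = [36, 29, 106, 92, 8, 99, 50] for k=0..6.
Cycle lengths of π_57 on ℤ/119ℤ: [16, 16, 16, 16, 16, 16, 16, 1, 1, 1, 1, 1, 1, 1]; 14 cycles in total.
14 cycles on 119: each ℓ→(−1)^(ℓ−1), product (−1)^105 = -1.

-1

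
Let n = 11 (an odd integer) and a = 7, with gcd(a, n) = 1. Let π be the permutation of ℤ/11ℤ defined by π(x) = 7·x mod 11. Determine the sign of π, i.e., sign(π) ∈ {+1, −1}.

Orbit of 4 under x↦7x: [4, 6, 9, 8, 1, 7, 5]… (length divides ord_11(7)).
π_7 has 2 disjoint cycles with lengths [10, 1] on {0,…,10}.
With 2 cycles on 11 points, sign = (−1)^{11−2} = -1.
Via Zolotarev, sign(π_{7}) = (7|11) = -1.

-1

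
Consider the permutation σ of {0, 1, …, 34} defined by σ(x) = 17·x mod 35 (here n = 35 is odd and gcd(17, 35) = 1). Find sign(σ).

+1

Start at x=29: 29 → 3 → 16 → 27 → 4 → 33 → 1 → … (one orbit).
Cycle type of π: 12×2 + 6 + 4 + 1; total 5 cycles.
sign(π) = (−1)^{n − #cycles} = (−1)^{35−5} = (−1)^30 = +1.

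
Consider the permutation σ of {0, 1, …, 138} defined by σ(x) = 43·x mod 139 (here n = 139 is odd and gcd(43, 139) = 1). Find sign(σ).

Start at x=96: 96 → 97 → 1 → 43 → 42 → 138 → 96 (one orbit).
Cycle type of π: 6×23 + 1; total 24 cycles.
With 24 cycles on 139 points, sign = (−1)^{139−24} = -1.
Via Zolotarev, sign(π_{43}) = (43|139) = -1.

-1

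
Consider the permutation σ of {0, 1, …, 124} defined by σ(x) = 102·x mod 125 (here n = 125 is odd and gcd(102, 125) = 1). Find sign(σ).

Start at x=79: 79 → 58 → 41 → 57 → 64 → 28 → 106 → … (one orbit).
π_102 has 4 disjoint cycles with lengths [100, 20, 4, 1] on {0,…,124}.
4 cycles on 125: each ℓ→(−1)^(ℓ−1), product (−1)^121 = -1.
Check: (102/125) = -1 by Zolotarev.

-1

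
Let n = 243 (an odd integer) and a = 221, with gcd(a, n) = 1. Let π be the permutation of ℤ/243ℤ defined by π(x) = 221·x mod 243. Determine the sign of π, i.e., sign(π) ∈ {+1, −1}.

-1

Orbit of 122 under x↦221x: [122, 232, 242, 22, 2, 199, 239]… (length divides ord_243(221)).
Cycle lengths of π_221 on ℤ/243ℤ: [162, 54, 18, 6, 2, 1]; 6 cycles in total.
Σ(ℓ_i−1) = 243−6 = 237; sign = (−1)^237 = -1.
The Jacobi symbol (221|243) = -1 (Zolotarev) agrees.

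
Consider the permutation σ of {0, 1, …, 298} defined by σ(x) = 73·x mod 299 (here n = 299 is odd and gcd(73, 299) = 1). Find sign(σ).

-1

Trace 131: π^k(131) = [131, 294, 233, 265, 209, 8, 285] for k=0..6.
Decompose π into cycles: lengths [44, 44, 44, 44, 44, 44, 11, 11, 4, 4, 4, 1] (12 cycles, including the fixed point 0).
n − c = 299 − 12 = 287; sign = (−1)^287 = -1.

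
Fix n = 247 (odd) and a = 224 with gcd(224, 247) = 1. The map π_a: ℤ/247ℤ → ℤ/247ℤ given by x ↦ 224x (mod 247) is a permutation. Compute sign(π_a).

-1

Start at x=230: 230 → 144 → 146 → 100 → 170 → 42 → 22 → … (one orbit).
π_224 has 18 disjoint cycles with lengths [18, 18, 18, 18, 18, 18, 18, 18, 18, 18, 18, 18, 18, 3, 3, 3, 3, 1] on {0,…,246}.
Σ(ℓ_i−1) = 247−18 = 229; sign = (−1)^229 = -1.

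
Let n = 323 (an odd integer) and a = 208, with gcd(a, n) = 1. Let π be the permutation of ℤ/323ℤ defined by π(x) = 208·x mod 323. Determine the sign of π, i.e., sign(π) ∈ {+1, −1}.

-1

Orbit of 132 under x↦208x: [132, 1, 208, 305]… (length divides ord_323(208)).
π_208 has 86 disjoint cycles with lengths [4, 4, 4, 4, 4, 4, 4, 4, 4, 4, 4, 4, 4, 4, 4, 4, 4, 4, 4, 4, 4, 4, 4, 4, 4, 4, 4, 4, 4, 4, 4, 4, 4, 4, 4, 4, 4, 4, 4, 4, 4, 4, 4, 4, 4, 4, 4, 4, 4, 4, 4, 4, 4, 4, 4, 4, 4, 4, 4, 4, 4, 4, 4, 4, 4, 4, 4, 4, 4, 4, 4, 4, 4, 4, 4, 4, 2, 2, 2, 2, 2, 2, 2, 2, 2, 1] on {0,…,322}.
n − c = 323 − 86 = 237; sign = (−1)^237 = -1.
The Jacobi symbol (208|323) = -1 (Zolotarev) agrees.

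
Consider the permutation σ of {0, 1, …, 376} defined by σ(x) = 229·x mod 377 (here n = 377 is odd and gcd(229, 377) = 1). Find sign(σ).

Start at x=1: 1 → 229 → 38 → 31 → 313 → 47 → 207 → … (one orbit).
17 cycles of lengths [28, 28, 28, 28, 28, 28, 28, 28, 28, 28, 28, 28, 28, 4, 4, 4, 1].
sign(π) = (−1)^{n − #cycles} = (−1)^{377−17} = (−1)^360 = +1.

+1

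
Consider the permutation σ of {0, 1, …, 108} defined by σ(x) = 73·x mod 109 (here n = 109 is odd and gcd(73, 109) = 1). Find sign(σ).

Trace 27: π^k(27) = [27, 9, 3, 1, 73, 97, 105] for k=0..6.
π_73 has 5 disjoint cycles with lengths [27, 27, 27, 27, 1] on {0,…,108}.
5 cycles on 109: each ℓ→(−1)^(ℓ−1), product (−1)^104 = +1.
The Jacobi symbol (73|109) = +1 (Zolotarev) agrees.

+1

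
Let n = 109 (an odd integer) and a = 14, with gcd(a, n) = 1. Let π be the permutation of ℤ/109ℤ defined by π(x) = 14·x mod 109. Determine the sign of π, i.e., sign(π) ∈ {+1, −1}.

-1

Start at x=100: 100 → 92 → 89 → 47 → 4 → 56 → 21 → … (one orbit).
π_14 has 2 disjoint cycles with lengths [108, 1] on {0,…,108}.
2 cycles on 109: each ℓ→(−1)^(ℓ−1), product (−1)^107 = -1.
(14|109)_J = -1 (Zolotarev's lemma cross-check).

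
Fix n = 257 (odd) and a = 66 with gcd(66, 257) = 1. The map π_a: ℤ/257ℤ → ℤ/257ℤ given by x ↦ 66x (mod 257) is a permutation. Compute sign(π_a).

-1

Trace 227: π^k(227) = [227, 76, 133, 40, 70, 251, 118] for k=0..6.
Cycle type of π: 256 + 1; total 2 cycles.
With 2 cycles on 257 points, sign = (−1)^{257−2} = -1.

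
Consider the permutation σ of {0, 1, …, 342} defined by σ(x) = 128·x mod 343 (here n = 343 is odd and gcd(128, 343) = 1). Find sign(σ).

+1

Start at x=116: 116 → 99 → 324 → 312 → 148 → 79 → 165 → … (one orbit).
π_128 has 31 disjoint cycles with lengths [21, 21, 21, 21, 21, 21, 21, 21, 21, 21, 21, 21, 21, 21, 3, 3, 3, 3, 3, 3, 3, 3, 3, 3, 3, 3, 3, 3, 3, 3, 1] on {0,…,342}.
n − c = 343 − 31 = 312; sign = (−1)^312 = +1.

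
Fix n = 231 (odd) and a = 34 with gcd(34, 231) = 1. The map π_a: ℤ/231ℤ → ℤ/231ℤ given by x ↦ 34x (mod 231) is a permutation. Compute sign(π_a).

Trace 1: π^k(1) = [1, 34] for k=0..1.
Cycle type of π: 2×99 + 1×33; total 132 cycles.
231 − 132 = 99 transpositions; sign(π) = (−1)^99 = -1.
The Jacobi symbol (34|231) = -1 (Zolotarev) agrees.

-1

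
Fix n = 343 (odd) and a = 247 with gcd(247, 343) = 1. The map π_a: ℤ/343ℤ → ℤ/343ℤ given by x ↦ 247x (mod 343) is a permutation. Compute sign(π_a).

+1

Start at x=43: 43 → 331 → 123 → 197 → 296 → 53 → 57 → … (one orbit).
π_247 has 7 disjoint cycles with lengths [147, 147, 21, 21, 3, 3, 1] on {0,…,342}.
7 cycles on 343: each ℓ→(−1)^(ℓ−1), product (−1)^336 = +1.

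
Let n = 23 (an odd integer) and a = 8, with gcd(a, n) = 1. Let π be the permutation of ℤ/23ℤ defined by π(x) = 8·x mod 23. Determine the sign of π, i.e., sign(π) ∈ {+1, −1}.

+1

Start at x=13: 13 → 12 → 4 → 9 → 3 → 1 → 8 → … (one orbit).
The orbit structure of x ↦ 8x mod 23: 3 orbits of sizes [11, 11, 1].
n − c = 23 − 3 = 20; sign = (−1)^20 = +1.
The Jacobi symbol (8|23) = +1 (Zolotarev) agrees.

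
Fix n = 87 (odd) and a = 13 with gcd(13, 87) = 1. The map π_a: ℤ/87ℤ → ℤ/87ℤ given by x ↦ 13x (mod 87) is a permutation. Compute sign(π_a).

+1

Trace 1: π^k(1) = [1, 13, 82, 22, 25, 64, 49] for k=0..6.
Cycle type of π: 14×6 + 1×3; total 9 cycles.
9 cycles on 87: each ℓ→(−1)^(ℓ−1), product (−1)^78 = +1.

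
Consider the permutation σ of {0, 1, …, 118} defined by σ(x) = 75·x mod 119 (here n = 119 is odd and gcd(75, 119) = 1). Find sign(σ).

Trace 15: π^k(15) = [15, 54, 4, 62, 9, 80, 50] for k=0..6.
5 cycles of lengths [48, 48, 16, 6, 1].
With 5 cycles on 119 points, sign = (−1)^{119−5} = +1.
Via Zolotarev, sign(π_{75}) = (75|119) = +1.

+1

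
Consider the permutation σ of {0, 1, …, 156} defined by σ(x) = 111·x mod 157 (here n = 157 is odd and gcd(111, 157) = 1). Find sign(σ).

+1

Trace 4: π^k(4) = [4, 130, 143, 16, 49, 101, 64] for k=0..6.
Decompose π into cycles: lengths [26, 26, 26, 26, 26, 26, 1] (7 cycles, including the fixed point 0).
sign(π) = (−1)^{n − #cycles} = (−1)^{157−7} = (−1)^150 = +1.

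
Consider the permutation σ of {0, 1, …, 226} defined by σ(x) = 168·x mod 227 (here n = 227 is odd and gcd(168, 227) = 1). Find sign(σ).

Trace 129: π^k(129) = [129, 107, 43, 187, 90, 138, 30] for k=0..6.
Decompose π into cycles: lengths [226, 1] (2 cycles, including the fixed point 0).
With 2 cycles on 227 points, sign = (−1)^{227−2} = -1.
The Jacobi symbol (168|227) = -1 (Zolotarev) agrees.

-1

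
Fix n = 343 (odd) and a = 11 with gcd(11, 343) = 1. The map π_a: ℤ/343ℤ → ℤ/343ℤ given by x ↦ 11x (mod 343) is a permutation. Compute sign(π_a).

+1

Start at x=11: 11 → 121 → 302 → 235 → 184 → 309 → 312 → … (one orbit).
7 cycles of lengths [147, 147, 21, 21, 3, 3, 1].
sign(π) = (−1)^{n − #cycles} = (−1)^{343−7} = (−1)^336 = +1.
Via Zolotarev, sign(π_{11}) = (11|343) = +1.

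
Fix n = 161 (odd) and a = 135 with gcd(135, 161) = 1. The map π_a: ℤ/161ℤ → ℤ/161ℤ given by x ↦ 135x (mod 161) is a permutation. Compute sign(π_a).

Trace 9: π^k(9) = [9, 88, 127, 79, 39, 113, 121] for k=0..6.
Cycle type of π: 66×2 + 22 + 3×2 + 1; total 6 cycles.
With 6 cycles on 161 points, sign = (−1)^{161−6} = -1.
Zolotarev: (135|161) = -1, matching the cycle-count sign.

-1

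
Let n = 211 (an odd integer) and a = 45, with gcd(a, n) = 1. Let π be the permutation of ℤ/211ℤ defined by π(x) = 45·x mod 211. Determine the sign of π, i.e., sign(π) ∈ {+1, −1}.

Orbit of 24 under x↦45x: [24, 25, 70, 196, 169, 9, 194]… (length divides ord_211(45)).
Cycle type of π: 105×2 + 1; total 3 cycles.
n − c = 211 − 3 = 208; sign = (−1)^208 = +1.
Via Zolotarev, sign(π_{45}) = (45|211) = +1.

+1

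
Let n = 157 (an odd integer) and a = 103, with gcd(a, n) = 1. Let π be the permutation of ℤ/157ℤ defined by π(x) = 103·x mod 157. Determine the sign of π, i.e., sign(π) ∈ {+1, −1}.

-1

Trace 149: π^k(149) = [149, 118, 65, 101, 41, 141, 79] for k=0..6.
Cycle lengths of π_103 on ℤ/157ℤ: [52, 52, 52, 1]; 4 cycles in total.
4 cycles on 157: each ℓ→(−1)^(ℓ−1), product (−1)^153 = -1.
Via Zolotarev, sign(π_{103}) = (103|157) = -1.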